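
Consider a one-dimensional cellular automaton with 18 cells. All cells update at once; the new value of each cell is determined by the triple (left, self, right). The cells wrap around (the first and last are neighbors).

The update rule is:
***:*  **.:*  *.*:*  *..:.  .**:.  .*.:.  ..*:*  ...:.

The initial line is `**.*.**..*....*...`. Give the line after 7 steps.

.*.*...*...*.*.*.*

step 1: .**.*.*.*....*...*
step 2: *.**.*.*....*...*.
step 3: .*.**.*....*...*.*
step 4: *.*.**....*...*.*.
step 5: .*.*.*...*...*.*.*
step 6: *.*.*...*...*.*.*.
step 7: .*.*...*...*.*.*.*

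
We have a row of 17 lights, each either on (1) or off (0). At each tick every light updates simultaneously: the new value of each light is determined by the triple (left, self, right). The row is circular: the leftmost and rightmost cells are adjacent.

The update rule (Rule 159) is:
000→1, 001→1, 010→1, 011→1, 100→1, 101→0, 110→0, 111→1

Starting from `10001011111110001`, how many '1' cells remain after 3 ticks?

14

01111011111101111
01110011111001110
11101111110111101
count of 1: 14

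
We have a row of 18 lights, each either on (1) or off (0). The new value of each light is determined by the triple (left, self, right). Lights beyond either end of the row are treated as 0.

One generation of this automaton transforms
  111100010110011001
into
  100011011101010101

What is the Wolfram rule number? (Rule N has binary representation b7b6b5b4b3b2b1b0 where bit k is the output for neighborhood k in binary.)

61

position 1: 111 → 0  (bit 7 = 0)
position 3: 110 → 0  (bit 6 = 0)
position 8: 101 → 1  (bit 5 = 1)
position 4: 100 → 1  (bit 4 = 1)
position 0: 011 → 1  (bit 3 = 1)
position 7: 010 → 1  (bit 2 = 1)
position 6: 001 → 0  (bit 1 = 0)
position 5: 000 → 1  (bit 0 = 1)
bits b7..b0 = 00111101 = 61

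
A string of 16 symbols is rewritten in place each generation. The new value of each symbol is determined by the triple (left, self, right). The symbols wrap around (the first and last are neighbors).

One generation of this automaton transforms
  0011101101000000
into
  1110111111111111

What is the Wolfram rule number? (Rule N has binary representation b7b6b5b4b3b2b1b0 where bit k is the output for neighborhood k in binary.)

position 3: 111 → 0  (bit 7 = 0)
position 4: 110 → 1  (bit 6 = 1)
position 5: 101 → 1  (bit 5 = 1)
position 10: 100 → 1  (bit 4 = 1)
position 2: 011 → 1  (bit 3 = 1)
position 9: 010 → 1  (bit 2 = 1)
position 1: 001 → 1  (bit 1 = 1)
position 0: 000 → 1  (bit 0 = 1)
bits b7..b0 = 01111111 = 127

127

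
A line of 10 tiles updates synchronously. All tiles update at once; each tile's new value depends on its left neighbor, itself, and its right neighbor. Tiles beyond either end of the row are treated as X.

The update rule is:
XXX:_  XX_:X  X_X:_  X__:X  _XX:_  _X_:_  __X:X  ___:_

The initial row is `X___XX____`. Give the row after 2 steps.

_X____XXX_

step 1: XX_X_XX__X
step 2: _X____XXX_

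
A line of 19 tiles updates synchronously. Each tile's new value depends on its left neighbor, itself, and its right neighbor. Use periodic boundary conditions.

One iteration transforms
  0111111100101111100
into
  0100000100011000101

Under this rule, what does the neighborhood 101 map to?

1

At position 11 the neighborhood is 101; the next row has 1 there.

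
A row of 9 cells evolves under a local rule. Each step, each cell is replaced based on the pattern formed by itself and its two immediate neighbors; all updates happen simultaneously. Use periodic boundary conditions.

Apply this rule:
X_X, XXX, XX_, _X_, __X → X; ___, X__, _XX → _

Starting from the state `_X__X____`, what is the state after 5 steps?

XXX_XXXX_

step 1: XX_XX____
step 2: _XX_X___X
step 3: X_XXX__XX
step 4: XX_XX_X_X
step 5: XXX_XXXX_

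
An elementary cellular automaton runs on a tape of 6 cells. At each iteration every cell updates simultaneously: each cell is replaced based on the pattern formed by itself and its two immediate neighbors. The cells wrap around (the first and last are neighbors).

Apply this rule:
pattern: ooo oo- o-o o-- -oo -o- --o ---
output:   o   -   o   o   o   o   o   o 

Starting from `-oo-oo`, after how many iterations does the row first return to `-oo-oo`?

3

oo-oo-
o-oo-o
-oo-oo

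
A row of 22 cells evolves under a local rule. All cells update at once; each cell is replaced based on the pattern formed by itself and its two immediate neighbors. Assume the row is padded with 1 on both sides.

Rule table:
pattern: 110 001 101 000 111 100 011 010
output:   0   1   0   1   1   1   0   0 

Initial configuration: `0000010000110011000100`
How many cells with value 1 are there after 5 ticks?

tick 1: 1111101111001100111011
tick 2: 1111000110110011010001
tick 3: 1110111000001100001110
tick 4: 1100010111110011110100
tick 5: 1011100011101101100011
count of 1: 13

13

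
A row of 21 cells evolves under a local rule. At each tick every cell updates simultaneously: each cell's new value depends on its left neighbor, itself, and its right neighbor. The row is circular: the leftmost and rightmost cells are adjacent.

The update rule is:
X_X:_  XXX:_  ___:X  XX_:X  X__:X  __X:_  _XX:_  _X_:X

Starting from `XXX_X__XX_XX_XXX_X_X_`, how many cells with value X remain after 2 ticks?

13

tick 1: __X_XX__X__X___X_X_X_
tick 2: X_X__XX_XX_XXX_X_X_XX
count of X: 13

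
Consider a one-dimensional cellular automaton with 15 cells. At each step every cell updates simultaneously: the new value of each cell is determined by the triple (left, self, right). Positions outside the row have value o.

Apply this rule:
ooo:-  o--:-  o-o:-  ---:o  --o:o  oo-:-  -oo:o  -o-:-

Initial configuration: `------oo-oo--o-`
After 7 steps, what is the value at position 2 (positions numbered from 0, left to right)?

step 1: -oooooo--o--o--
step 2: -o------o--o--o
step 3: ---ooooo--o--oo
step 4: -ooo-----o--oo-
step 5: -o---oooo--oo--
step 6: ---ooo----oo--o
step 7: -ooo---oooo--oo
position 2 holds o

o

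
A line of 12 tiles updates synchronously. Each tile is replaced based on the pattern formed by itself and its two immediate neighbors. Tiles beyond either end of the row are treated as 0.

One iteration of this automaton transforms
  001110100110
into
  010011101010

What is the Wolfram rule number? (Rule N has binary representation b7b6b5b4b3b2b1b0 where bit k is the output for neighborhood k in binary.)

position 3: 111 → 0  (bit 7 = 0)
position 4: 110 → 1  (bit 6 = 1)
position 5: 101 → 1  (bit 5 = 1)
position 7: 100 → 0  (bit 4 = 0)
position 2: 011 → 0  (bit 3 = 0)
position 6: 010 → 1  (bit 2 = 1)
position 1: 001 → 1  (bit 1 = 1)
position 0: 000 → 0  (bit 0 = 0)
bits b7..b0 = 01100110 = 102

102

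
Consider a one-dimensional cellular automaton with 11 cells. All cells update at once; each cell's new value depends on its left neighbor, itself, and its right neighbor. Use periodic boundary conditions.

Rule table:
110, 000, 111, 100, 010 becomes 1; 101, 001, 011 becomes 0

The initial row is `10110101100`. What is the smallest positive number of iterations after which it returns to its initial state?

10010100110
11010110010
01010011010
01011001011
01001101001
01100101101
00110100101
10010110101
11010010100
01011010110
01001010011
01101011001
00101001101
10101100101
10100110100
10110010110
10011010010
11001011010
01101001010
00101101011
10100101001
10110101100

22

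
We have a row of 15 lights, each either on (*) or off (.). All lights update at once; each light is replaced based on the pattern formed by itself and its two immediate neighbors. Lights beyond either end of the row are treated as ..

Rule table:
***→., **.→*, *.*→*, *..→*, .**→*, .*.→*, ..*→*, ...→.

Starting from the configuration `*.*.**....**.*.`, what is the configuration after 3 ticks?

tick 1: *******..******
tick 2: *.....****....*
tick 3: **...**..**..**

**...**..**..**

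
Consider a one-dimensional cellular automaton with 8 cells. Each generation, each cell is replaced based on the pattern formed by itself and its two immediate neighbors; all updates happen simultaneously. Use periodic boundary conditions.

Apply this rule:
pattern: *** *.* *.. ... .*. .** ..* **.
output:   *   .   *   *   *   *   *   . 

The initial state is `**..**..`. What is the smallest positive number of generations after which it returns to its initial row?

generation 1: *.***.**
generation 2: ..**..**
generation 3: ***.***.
generation 4: **..**..

4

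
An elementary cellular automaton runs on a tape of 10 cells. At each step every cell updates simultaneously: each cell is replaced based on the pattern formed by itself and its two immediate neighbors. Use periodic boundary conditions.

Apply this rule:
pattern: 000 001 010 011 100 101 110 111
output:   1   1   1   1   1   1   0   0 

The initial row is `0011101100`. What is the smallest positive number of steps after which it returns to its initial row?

20

1110011011
0001110110
1111001101
0000111011
1111100110
1000011101
0111110011
1100001110
1011111001
0110000111
1101111100
1011000011
0110111110
1101100001
0011011111
1110110000
1001101111
0111011000
1100110111
0011101100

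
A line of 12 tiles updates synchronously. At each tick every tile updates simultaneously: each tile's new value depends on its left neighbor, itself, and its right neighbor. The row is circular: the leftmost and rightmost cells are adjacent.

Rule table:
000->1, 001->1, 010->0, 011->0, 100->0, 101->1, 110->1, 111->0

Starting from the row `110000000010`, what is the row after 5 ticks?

101001110110

tick 1: 010111111101
tick 2: 101000000110
tick 3: 010011111011
tick 4: 100100001101
tick 5: 101001110110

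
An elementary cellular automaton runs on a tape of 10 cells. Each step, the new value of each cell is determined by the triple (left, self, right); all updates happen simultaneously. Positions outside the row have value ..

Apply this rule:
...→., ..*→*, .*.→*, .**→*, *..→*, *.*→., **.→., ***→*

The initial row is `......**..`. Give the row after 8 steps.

step 1: .....**.*.
step 2: ....**..**
step 3: ...**.***.
step 4: ..**..**.*
step 5: .**.***..*
step 6: **..**.***
step 7: *.***..**.
step 8: *.**.***.*

*.**.***.*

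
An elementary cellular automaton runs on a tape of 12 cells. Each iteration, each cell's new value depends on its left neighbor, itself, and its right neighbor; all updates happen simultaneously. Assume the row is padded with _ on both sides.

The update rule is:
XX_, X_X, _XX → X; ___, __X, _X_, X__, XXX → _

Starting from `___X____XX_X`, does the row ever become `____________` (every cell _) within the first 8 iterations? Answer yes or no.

________XXX_
________X_X_
_________X__
____________
all cells are _ at iteration 4

yes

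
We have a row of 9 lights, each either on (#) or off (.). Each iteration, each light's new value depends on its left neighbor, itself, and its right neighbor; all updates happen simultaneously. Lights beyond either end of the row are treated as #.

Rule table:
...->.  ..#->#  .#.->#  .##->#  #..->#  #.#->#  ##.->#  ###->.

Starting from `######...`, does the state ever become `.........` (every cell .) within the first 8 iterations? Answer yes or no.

.....##.#
#...#####
##.##....
.#####..#
##...####
.##.##...
#######.#
......###
iteration 8 is ......###, still not uniform .

no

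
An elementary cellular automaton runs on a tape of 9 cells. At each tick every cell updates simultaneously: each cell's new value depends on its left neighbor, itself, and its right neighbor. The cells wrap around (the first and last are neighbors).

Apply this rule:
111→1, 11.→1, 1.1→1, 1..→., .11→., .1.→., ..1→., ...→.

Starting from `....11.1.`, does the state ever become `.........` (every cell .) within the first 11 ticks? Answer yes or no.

tick 1: .....11..
tick 2: ......1..
tick 3: .........
all cells are . at tick 3

yes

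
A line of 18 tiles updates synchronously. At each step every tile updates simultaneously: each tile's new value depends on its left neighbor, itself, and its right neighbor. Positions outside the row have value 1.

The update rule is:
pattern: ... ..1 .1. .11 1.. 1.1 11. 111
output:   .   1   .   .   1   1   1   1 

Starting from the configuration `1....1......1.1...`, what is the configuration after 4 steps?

111111.1.11.1.1.1.

step 1: 11..1.1....1.1.1.1
step 2: 1111.1.1..1.1.1.1.
step 3: 11111.1.11.1.1.1.1
step 4: 111111.1.11.1.1.1.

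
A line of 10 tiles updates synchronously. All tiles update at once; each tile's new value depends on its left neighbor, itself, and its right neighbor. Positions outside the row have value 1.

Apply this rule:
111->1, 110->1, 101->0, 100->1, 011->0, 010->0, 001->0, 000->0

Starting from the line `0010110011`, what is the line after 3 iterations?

iteration 1: 1000011001
iteration 2: 1100001100
iteration 3: 1110000110

1110000110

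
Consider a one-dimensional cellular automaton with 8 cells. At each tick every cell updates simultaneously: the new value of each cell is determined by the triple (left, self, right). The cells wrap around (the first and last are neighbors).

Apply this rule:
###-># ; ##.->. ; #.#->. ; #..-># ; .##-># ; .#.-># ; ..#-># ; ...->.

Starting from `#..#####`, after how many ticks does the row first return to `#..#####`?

tick 1: .#######
tick 2: .######.
tick 3: ######.#
tick 4: #####..#
tick 5: ####.###
tick 6: ###..###
tick 7: ##.#####
tick 8: #..#####

8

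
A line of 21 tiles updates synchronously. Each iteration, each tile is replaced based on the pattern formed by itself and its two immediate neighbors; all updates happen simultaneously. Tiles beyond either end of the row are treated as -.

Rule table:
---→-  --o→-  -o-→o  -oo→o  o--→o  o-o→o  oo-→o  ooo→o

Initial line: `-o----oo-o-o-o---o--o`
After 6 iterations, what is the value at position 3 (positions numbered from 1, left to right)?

o

iteration 1: -oo---ooooooooo--oo-o
iteration 2: -ooo--oooooooooo-oooo
iteration 3: -oooo-ooooooooooooooo
iteration 4: -oooooooooooooooooooo
iteration 5: -oooooooooooooooooooo  (fixed point — unchanged through iteration 6)
position 3 holds o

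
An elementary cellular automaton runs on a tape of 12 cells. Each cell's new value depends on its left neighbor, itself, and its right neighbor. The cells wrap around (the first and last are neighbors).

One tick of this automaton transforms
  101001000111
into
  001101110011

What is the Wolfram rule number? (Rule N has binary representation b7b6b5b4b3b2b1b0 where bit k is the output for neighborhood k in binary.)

position 10: 111 → 1  (bit 7 = 1)
position 0: 110 → 0  (bit 6 = 0)
position 1: 101 → 0  (bit 5 = 0)
position 3: 100 → 1  (bit 4 = 1)
position 9: 011 → 0  (bit 3 = 0)
position 2: 010 → 1  (bit 2 = 1)
position 4: 001 → 0  (bit 1 = 0)
position 7: 000 → 1  (bit 0 = 1)
bits b7..b0 = 10010101 = 149

149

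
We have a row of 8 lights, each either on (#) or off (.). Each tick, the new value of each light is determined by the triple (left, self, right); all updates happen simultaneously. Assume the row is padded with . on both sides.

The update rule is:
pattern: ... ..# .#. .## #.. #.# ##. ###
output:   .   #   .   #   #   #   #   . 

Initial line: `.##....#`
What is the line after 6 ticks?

#..##.#.

####..#.
#..###.#
.###.##.
##.#####
####...#
#..##.#.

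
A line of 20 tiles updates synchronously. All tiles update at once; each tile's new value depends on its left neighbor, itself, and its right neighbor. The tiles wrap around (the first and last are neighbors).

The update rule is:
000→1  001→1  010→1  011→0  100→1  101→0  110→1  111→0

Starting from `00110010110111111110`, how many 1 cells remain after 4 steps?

11011110010000000011
01000011111111111100
11111100000000000111
00000111111111111000
count of 1: 12

12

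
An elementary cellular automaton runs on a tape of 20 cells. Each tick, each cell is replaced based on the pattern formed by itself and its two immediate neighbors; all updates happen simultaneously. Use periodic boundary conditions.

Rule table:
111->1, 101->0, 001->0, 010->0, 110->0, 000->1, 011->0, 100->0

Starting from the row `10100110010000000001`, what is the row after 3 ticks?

11111111100001110000

tick 1: 00000000000111111100
tick 2: 11111111110011111001
tick 3: 11111111100001110000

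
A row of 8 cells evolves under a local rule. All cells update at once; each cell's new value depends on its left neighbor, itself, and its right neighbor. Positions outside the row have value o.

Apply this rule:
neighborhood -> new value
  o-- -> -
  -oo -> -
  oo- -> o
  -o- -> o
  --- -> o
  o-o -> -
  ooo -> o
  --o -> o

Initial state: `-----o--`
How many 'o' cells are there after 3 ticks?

tick 1: -ooooo-o
tick 2: --oooo--
tick 3: -o-ooo-o
count of o: 5

5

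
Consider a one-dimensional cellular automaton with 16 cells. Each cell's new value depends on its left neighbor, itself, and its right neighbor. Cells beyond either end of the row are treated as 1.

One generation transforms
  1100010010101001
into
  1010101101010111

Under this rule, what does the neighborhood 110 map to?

At position 1 the neighborhood is 110; the next row has 0 there.

0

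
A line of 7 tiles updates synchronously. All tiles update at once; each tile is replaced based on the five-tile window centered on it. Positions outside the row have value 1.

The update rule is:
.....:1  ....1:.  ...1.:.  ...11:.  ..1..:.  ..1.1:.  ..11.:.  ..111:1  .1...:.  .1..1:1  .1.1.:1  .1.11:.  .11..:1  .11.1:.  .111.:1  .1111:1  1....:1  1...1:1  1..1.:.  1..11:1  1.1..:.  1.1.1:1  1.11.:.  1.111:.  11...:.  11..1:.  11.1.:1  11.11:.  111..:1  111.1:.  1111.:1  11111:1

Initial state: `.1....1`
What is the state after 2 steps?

step 1: 1..1..1
step 2: 1...111

1...111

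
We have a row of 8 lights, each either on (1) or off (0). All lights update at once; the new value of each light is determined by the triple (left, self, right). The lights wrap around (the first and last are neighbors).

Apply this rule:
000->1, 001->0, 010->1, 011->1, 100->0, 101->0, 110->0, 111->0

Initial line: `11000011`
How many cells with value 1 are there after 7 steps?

3

00011010
11010010
10010010
10010010  (fixed point — unchanged through step 7)
count of 1: 3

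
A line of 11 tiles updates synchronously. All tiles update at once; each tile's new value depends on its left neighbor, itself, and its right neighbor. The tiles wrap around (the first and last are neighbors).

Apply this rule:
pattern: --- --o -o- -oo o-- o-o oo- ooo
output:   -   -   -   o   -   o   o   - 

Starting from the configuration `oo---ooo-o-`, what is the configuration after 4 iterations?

o---------o

iteration 1: oo---o-oo-o
iteration 2: -o----ooooo
iteration 3: o-----o---o
iteration 4: o---------o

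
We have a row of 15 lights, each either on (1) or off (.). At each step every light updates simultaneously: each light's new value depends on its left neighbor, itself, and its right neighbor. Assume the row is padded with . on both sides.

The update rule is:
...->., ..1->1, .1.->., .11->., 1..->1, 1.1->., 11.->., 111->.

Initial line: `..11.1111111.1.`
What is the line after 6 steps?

1.1.1.1..1...1.

.1............1
1.1..........1.
...1........1.1
..1.1......1...
.1...1....1.1..
1.1.1.1..1...1.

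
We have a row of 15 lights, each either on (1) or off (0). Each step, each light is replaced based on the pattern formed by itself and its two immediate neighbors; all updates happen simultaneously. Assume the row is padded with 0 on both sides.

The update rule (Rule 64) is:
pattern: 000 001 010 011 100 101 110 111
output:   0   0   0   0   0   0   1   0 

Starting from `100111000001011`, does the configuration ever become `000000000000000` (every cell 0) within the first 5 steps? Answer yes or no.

yes

000001000000001
000000000000000
all cells are 0 at step 2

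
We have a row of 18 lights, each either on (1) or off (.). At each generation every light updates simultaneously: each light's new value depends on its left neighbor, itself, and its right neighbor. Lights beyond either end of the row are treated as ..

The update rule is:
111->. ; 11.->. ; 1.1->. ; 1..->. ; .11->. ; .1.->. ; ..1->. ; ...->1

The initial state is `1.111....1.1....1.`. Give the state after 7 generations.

......11.....11...

......11.....11...
11111....111....11
......11.....11...  (repeats generation 1; period 2)
generation 7: ......11.....11...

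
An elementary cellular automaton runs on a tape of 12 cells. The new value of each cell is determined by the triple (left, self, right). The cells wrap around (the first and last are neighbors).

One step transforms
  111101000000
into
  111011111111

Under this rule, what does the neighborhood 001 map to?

At position 11 the neighborhood is 001; the next row has 1 there.

1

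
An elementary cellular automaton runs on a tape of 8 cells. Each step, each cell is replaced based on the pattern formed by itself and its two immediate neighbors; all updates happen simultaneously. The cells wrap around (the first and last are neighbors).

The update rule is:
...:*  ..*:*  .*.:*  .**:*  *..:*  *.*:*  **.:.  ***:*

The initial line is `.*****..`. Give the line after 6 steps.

.*******

*****.**
****.***
***.****
**.*****
*.******
.*******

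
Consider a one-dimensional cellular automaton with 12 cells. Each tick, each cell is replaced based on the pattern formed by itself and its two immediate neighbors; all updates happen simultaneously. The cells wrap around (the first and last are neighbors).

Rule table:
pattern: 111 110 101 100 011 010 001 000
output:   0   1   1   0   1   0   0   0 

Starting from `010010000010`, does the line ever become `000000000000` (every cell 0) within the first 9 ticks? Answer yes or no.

yes

000000000000
all cells are 0 at tick 1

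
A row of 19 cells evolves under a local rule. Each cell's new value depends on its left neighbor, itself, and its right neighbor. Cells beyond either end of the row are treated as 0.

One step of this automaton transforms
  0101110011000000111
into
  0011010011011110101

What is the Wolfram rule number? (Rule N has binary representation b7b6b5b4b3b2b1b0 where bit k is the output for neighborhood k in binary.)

105

position 4: 111 → 0  (bit 7 = 0)
position 5: 110 → 1  (bit 6 = 1)
position 2: 101 → 1  (bit 5 = 1)
position 6: 100 → 0  (bit 4 = 0)
position 3: 011 → 1  (bit 3 = 1)
position 1: 010 → 0  (bit 2 = 0)
position 0: 001 → 0  (bit 1 = 0)
position 11: 000 → 1  (bit 0 = 1)
bits b7..b0 = 01101001 = 105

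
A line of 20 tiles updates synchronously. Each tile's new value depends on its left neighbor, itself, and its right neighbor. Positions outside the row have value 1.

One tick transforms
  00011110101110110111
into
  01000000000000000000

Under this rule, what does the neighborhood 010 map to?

At position 8 the neighborhood is 010; the next row has 0 there.

0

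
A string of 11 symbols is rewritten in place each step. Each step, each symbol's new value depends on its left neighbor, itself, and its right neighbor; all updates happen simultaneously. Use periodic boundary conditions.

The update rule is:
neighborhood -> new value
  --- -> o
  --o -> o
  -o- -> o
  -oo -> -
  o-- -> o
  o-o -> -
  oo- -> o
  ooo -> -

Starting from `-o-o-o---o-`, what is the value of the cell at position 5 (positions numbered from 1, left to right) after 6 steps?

oo-o-oooooo
-o-o-------
oo-oooooooo
-o---------
ooooooooooo
-----------
position 5 holds -

-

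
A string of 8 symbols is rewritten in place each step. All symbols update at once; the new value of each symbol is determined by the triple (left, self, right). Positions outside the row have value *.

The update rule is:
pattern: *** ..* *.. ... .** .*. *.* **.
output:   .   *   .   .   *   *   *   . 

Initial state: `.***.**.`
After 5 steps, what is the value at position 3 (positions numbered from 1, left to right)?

step 1: **..**.*
step 2: ...**.**
step 3: ..**.**.
step 4: .**.**.*
step 5: **.**.**
position 3 holds .

.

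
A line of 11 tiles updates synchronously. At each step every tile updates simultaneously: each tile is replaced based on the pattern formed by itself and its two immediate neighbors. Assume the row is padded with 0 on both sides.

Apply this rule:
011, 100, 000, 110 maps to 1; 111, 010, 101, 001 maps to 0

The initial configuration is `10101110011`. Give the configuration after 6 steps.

step 1: 00001011011
step 2: 11100011011
step 3: 10111011011
step 4: 00101011011
step 5: 10000011011
step 6: 01111011011

01111011011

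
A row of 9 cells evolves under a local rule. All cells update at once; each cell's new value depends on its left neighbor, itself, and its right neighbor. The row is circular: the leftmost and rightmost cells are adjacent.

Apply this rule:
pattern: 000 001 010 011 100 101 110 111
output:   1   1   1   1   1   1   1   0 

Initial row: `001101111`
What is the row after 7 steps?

111111001

111111001
000001111
111111001  (repeats step 1; period 2)
step 7: 111111001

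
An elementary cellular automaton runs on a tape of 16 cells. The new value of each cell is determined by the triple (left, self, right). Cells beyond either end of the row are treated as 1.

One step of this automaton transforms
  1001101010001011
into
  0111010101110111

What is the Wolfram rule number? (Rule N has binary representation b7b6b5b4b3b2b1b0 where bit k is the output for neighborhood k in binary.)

187

position 15: 111 → 1  (bit 7 = 1)
position 0: 110 → 0  (bit 6 = 0)
position 5: 101 → 1  (bit 5 = 1)
position 1: 100 → 1  (bit 4 = 1)
position 3: 011 → 1  (bit 3 = 1)
position 6: 010 → 0  (bit 2 = 0)
position 2: 001 → 1  (bit 1 = 1)
position 10: 000 → 1  (bit 0 = 1)
bits b7..b0 = 10111011 = 187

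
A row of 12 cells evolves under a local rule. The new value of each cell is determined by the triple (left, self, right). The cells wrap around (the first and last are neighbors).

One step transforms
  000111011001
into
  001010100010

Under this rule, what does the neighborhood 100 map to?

0

At position 0 the neighborhood is 100; the next row has 0 there.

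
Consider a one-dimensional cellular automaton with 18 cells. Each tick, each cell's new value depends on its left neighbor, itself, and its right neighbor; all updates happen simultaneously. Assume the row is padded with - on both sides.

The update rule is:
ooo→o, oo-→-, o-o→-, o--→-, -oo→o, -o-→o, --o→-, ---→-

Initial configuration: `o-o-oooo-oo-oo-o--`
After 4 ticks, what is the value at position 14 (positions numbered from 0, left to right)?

-

o-o-ooo--o--o--o--
o-o-oo---o--o--o--
o-o-o----o--o--o--
o-o-o----o--o--o--
position 14 holds -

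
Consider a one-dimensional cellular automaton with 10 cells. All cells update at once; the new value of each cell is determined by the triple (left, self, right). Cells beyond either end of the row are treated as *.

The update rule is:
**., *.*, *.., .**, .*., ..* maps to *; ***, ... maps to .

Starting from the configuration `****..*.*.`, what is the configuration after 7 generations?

...*******
*.**......
*****....*
....**..**
*..******.
****....**
...**..**.

...**..**.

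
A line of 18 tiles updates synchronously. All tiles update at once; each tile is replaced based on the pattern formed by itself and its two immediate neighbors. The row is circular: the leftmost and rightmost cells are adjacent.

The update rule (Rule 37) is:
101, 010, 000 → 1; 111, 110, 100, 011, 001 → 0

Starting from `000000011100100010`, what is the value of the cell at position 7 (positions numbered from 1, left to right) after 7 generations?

0

111111000000101010
000000011110111111
011111000001000000
000000011101011111
011111000011100000
000000011000001111
011111000011100000
position 7 holds 0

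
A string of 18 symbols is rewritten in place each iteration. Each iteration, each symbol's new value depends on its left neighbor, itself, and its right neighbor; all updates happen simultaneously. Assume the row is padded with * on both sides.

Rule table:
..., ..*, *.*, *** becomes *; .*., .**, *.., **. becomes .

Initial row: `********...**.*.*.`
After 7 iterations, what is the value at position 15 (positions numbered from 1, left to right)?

.

*******..**..*.*.*
******..*...*.*.*.
*****..*..**.*.*.*
****..*..*..*.*.*.
***..*..*..*.*.*.*
**..*..*..*.*.*.*.
*..*..*..*.*.*.*.*
position 15 holds .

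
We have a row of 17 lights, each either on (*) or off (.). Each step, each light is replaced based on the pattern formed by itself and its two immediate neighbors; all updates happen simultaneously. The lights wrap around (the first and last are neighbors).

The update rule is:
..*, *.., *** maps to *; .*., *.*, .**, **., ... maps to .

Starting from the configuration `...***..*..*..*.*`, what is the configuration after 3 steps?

*............*...

step 1: *.*.*.**.**.**...
step 2: ..............*.*
step 3: *............*...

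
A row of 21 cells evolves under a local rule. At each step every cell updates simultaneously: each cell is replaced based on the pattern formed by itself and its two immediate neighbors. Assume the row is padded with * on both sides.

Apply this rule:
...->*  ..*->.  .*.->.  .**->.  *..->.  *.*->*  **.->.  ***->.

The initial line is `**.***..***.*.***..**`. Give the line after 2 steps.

..*........*.*.......
....******..*..*****.

....******..*..*****.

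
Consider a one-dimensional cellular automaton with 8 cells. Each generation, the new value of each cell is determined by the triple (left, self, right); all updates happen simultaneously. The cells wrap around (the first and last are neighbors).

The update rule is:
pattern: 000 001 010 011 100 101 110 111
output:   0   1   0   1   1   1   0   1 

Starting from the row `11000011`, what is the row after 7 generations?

11101011

generation 1: 10100111
generation 2: 01011111
generation 3: 10111110
generation 4: 01111101
generation 5: 11111010
generation 6: 11110101
generation 7: 11101011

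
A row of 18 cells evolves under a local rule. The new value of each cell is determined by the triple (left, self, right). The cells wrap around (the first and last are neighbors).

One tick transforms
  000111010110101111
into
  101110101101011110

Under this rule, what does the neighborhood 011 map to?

1

At position 3 the neighborhood is 011; the next row has 1 there.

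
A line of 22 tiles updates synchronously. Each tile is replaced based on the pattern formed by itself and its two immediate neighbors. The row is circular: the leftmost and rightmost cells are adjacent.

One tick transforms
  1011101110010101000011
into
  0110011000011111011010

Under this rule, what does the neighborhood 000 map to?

At position 17 the neighborhood is 000; the next row has 1 there.

1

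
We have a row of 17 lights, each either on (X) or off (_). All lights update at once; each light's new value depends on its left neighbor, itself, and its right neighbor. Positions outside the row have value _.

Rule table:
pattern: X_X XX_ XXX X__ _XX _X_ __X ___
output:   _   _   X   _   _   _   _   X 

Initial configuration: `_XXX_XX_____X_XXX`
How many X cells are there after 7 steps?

__X_____XXX____X_
X___XXX__X__XX___
__X__X_________XX
X______XXXXXXX___
__XXXX__XXXXX__XX
X__XX____XXX_____
______XX__X__XXXX
count of X: 7

7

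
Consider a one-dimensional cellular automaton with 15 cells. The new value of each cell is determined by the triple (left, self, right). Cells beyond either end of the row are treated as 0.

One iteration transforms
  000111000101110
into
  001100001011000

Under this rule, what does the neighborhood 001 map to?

At position 2 the neighborhood is 001; the next row has 1 there.

1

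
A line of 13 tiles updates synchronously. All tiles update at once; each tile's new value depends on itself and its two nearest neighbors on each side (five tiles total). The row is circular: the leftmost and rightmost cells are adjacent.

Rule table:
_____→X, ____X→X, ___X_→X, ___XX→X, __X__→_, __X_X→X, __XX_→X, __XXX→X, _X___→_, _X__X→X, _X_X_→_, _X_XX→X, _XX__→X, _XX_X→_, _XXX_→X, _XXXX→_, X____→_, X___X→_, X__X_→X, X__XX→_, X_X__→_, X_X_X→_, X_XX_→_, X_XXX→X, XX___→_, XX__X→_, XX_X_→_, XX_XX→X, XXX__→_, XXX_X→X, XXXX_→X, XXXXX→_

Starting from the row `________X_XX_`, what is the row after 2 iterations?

_XXXXXXXXX_X_
_X______XX__X

_X______XX__X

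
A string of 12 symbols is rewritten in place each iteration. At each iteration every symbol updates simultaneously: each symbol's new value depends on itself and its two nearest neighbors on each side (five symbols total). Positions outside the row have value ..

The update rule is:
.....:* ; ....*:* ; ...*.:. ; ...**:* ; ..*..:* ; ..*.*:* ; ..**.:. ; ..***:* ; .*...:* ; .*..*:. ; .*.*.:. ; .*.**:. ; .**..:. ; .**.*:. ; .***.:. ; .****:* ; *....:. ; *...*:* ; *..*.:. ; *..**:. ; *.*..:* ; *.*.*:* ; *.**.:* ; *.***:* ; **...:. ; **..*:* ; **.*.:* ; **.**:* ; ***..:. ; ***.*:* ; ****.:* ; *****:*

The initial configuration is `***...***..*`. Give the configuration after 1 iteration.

*...***..*.*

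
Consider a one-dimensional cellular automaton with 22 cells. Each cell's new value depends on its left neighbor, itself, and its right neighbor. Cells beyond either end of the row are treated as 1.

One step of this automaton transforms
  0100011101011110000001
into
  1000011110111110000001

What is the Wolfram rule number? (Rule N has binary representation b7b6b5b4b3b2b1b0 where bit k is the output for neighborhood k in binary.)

position 6: 111 → 1  (bit 7 = 1)
position 7: 110 → 1  (bit 6 = 1)
position 0: 101 → 1  (bit 5 = 1)
position 2: 100 → 0  (bit 4 = 0)
position 5: 011 → 1  (bit 3 = 1)
position 1: 010 → 0  (bit 2 = 0)
position 4: 001 → 0  (bit 1 = 0)
position 3: 000 → 0  (bit 0 = 0)
bits b7..b0 = 11101000 = 232

232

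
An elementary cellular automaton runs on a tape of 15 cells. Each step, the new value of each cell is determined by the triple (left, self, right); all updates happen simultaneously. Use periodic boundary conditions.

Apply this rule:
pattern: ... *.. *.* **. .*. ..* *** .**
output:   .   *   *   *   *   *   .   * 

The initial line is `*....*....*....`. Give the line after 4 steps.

.****.****.****

**..***..***..*
.****.****.****
**..***..***..*  (repeats step 1; period 2)
step 4: .****.****.****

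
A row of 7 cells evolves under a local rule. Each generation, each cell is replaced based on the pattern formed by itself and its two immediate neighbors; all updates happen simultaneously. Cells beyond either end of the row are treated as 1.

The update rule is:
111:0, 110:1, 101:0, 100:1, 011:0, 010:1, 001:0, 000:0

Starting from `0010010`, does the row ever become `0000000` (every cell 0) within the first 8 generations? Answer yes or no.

no

1011010
1001010
1101010
0101010
0101010  (fixed point — unchanged through generation 8)
generation 8 is 0101010, still not uniform 0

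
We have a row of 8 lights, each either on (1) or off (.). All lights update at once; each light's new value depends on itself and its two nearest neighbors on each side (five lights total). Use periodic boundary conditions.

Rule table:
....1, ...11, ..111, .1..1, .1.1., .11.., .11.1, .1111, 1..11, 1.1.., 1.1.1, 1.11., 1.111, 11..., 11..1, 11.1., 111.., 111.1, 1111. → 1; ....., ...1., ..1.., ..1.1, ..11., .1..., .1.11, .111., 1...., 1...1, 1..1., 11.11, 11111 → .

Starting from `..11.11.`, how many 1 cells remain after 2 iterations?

.1.1.111
1111.1.1
count of 1: 6

6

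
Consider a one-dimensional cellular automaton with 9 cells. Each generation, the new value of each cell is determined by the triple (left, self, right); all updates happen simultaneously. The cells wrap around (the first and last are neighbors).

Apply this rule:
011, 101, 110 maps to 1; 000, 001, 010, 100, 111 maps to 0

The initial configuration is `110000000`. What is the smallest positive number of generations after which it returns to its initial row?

110000000

1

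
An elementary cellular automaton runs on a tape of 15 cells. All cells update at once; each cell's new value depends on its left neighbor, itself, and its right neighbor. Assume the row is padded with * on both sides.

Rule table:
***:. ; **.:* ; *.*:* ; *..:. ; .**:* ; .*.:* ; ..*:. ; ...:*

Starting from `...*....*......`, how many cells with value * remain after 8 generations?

.*.*.**.*.****.
***********..**
..........*..*.
.********.*..**
**......***..*.
.*.****.*.*..**
****..*****..*.
...*..*...*..**
count of *: 5

5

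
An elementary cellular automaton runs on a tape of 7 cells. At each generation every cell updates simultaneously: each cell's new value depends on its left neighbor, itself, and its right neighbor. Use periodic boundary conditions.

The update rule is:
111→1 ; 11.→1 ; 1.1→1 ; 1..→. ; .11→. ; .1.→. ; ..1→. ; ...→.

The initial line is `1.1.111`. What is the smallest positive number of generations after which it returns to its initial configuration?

7

11.1.11
111.1.1
1111.1.
.1111.1
1.1111.
.1.1111
1.1.111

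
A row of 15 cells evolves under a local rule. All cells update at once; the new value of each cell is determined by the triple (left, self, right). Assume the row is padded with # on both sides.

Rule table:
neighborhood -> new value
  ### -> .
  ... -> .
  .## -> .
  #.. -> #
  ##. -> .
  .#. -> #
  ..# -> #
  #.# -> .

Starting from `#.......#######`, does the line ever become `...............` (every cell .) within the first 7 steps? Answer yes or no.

step 1: .#.....#.......
step 2: .##...###.....#
step 3: ...#.#...#...#.
step 4: #.##.##.###.##.
step 5: ...............
all cells are . at step 5

yes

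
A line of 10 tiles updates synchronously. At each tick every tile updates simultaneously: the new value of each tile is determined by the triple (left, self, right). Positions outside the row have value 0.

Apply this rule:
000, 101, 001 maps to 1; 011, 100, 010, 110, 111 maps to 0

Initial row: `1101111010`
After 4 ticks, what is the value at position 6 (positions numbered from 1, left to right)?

1

0010000100
1100111001
0001000010
1110011100
position 6 holds 1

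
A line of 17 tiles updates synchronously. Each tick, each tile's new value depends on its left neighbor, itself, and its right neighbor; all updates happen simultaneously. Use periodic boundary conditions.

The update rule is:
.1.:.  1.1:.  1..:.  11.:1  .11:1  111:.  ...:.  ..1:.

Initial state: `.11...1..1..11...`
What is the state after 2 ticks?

.11.........11...
.11.........11...

.11.........11...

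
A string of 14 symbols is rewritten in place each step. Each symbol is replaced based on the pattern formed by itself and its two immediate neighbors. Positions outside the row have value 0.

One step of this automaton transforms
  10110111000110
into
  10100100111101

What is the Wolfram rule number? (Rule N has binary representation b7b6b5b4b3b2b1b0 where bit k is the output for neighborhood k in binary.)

position 6: 111 → 0  (bit 7 = 0)
position 3: 110 → 0  (bit 6 = 0)
position 1: 101 → 0  (bit 5 = 0)
position 8: 100 → 1  (bit 4 = 1)
position 2: 011 → 1  (bit 3 = 1)
position 0: 010 → 1  (bit 2 = 1)
position 10: 001 → 1  (bit 1 = 1)
position 9: 000 → 1  (bit 0 = 1)
bits b7..b0 = 00011111 = 31

31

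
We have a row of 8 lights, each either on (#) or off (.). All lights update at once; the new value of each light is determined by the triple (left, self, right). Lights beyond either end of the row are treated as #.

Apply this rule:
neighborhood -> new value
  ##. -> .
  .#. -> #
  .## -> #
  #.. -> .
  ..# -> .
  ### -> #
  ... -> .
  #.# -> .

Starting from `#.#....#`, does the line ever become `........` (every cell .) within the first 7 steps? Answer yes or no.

..#....#
..#....#  (fixed point — unchanged through step 7)
step 7 is ..#....#, still not uniform .

no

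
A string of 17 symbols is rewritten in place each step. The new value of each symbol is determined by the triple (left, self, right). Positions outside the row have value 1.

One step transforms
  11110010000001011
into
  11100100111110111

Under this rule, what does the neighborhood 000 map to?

At position 8 the neighborhood is 000; the next row has 1 there.

1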